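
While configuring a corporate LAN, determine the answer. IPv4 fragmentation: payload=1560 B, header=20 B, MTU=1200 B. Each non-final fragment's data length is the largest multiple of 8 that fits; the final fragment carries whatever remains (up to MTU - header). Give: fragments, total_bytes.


Max data per non-final fragment = floor((MTU - header)/8)*8 = floor((1200 - 20)/8)*8 = floor(1180/8)*8 = 1176 B
Final fragment needs no 8-byte alignment: it can carry up to MTU - header = 1180 B
Non-final fragments needed = ceil((payload - 1180) / 1176) = ceil(380/1176) = ceil(0.3231) = 1
Number of fragments = 1 + 1 = 2
Fragment sizes (data): 1 * 1176 B + 384 B (last, 384 <= 1180 OK)
Total bytes sent = payload + n_frags * header = 1560 + 2*20 = 1560 + 40 = 1600 B

2, 1600


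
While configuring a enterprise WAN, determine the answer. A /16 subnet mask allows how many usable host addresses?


Given: subnet mask /16
Host bits = 32 - 16 = 16
Total addresses = 2^16 = 65536
Usable hosts = 65536 - 2 (network + broadcast) = 65534

65534


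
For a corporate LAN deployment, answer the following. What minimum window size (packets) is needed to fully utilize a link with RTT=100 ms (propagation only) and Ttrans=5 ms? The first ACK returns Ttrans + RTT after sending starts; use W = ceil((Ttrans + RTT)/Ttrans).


Given: Ttrans = 5 ms, RTT = 100 ms (= 2 * Tprop, Tprop = 50 ms)
Time until first ACK returns = Ttrans + RTT = 5 + 100 = 105 ms
Need W * Ttrans >= Ttrans + RTT  ->  W >= (Ttrans + RTT) / Ttrans
(Ttrans + RTT) / Ttrans = 105 / 5 = 21
W_min = ceil(21) = 21

21


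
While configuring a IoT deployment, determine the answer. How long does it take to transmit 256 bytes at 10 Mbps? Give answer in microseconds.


Given: packet = 256 bytes, bandwidth = 10 Mbps
Packet in bits = 256 * 8 = 2048 bits
Bandwidth = 10 * 10^6 = 10000000 bps
Time = 2048 / 10000000 seconds
Time in us = 2048 * 10^6 / 10000000 = 204.8

204.8


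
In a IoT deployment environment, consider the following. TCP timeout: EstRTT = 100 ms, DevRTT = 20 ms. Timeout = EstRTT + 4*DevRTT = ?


Given: EstRTT = 100 ms, DevRTT = 20 ms
Timeout = EstRTT + 4 * DevRTT
4 * DevRTT = 4 * 20 = 80
Timeout = 100 + 80 = 180 ms

180


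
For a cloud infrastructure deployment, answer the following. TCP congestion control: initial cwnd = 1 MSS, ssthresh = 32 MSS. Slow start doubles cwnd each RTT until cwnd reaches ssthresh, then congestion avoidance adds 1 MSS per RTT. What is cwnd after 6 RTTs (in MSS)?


RTT 0: cwnd = 1 MSS (initial)
RTT 1: cwnd = 2 MSS (slow start, doubled)
RTT 2: cwnd = 4 MSS (slow start, doubled)
RTT 3: cwnd = 8 MSS (slow start, doubled)
RTT 4: cwnd = 16 MSS (slow start, doubled)
RTT 5: cwnd = 32 MSS (slow start, doubled)
RTT 6: cwnd = 33 MSS (congestion avoidance, +1)

33


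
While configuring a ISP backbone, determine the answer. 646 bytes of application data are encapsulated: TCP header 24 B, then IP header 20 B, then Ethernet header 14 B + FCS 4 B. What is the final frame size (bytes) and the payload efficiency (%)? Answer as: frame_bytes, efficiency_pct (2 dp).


TCP segment = 646 + 24 = 670 B
IP packet = 670 + 20 = 690 B
Ethernet frame = 690 + 14 + 4 = 708 B
Efficiency = app / frame = 646 / 708 = 0.912429 = 91.2429% -> 91.24% (2 dp)

708, 91.24


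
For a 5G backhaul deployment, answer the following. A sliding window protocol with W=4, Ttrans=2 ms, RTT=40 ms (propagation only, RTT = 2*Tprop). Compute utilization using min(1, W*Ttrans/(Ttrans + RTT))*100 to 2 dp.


Given: W = 4, Ttrans = 2 ms, RTT = 40 ms (= 2 * Tprop, Tprop = 20 ms)
Cycle time = Ttrans + RTT = 2 + 40 = 42 ms (first packet sent until its ACK returns)
W * Ttrans = 4 * 2 = 8 ms of sending per cycle
W * Ttrans / (Ttrans + RTT) = 8 / 42 = 0.190476
U = min(1, 0.190476) = 0.190476
U% = 19.05%

19.05


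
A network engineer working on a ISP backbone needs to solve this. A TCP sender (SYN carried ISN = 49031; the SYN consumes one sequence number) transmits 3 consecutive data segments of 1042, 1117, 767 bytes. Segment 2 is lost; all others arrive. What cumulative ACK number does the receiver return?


SYN uses sequence number 49031; first data byte = ISN + 1 = 49032.
Segment 1: SEQ = 49032, len = 1042 B, covers [49032, 50073]
Segment 2: SEQ = 50074, len = 1117 B, covers [50074, 51190] [LOST]
Segment 3: SEQ = 51191, len = 767 B, covers [51191, 51957]
In-order data received: bytes [49032, 50073] (segments 1..1).
Segment 2 missing -> gap begins at byte 50074; later segments buffered out of order.
Cumulative ACK = next expected in-order byte = 49032 + 1042 = 50074

50074


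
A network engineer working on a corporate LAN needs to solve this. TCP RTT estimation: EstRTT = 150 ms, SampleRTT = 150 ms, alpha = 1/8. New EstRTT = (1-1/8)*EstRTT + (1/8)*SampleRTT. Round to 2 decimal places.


Given: EstRTT = 150 ms, SampleRTT = 150 ms, alpha = 1/8
New EstRTT = (1 - alpha) * EstRTT + alpha * SampleRTT
(7/8) * 150 = 131.25
(1/8) * 150 = 18.75
New EstRTT = 131.25 + 18.75 = 150 ms -> 150.00 ms (2 dp)

150.00


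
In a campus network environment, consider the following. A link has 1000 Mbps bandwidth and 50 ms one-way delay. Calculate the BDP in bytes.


Given: bandwidth = 1000 Mbps, delay = 50 ms
BDP in bits = 1000 * 10^6 * 50 / 1000
BDP in bits = 50000000
BDP in bytes = 50000000 / 8 = 6250000

6250000


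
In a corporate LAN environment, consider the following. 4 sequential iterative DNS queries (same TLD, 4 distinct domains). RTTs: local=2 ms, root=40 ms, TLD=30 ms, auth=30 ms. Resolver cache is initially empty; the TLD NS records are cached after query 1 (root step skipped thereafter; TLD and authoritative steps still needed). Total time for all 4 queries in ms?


Lookup 1 (cold cache): local + root + TLD + auth = 2 + 40 + 30 + 30 = 102 ms
Lookups 2..4 (TLD NS cached -> skip root; new domain -> still ask TLD and auth): local + TLD + auth = 2 + 30 + 30 = 62 ms each
Remaining 3 lookups: 3 * 62 = 186 ms
Total = 102 + 186 = 288 ms

288


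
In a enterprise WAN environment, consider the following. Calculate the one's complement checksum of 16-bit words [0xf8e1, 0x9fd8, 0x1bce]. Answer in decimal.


Given words: [0xf8e1, 0x9fd8, 0x1bce]
Step 1: Sum all words
Raw sum = 63713 + 40920 + 7118 = 111751
Step 2: Fold carry: (46215 + 1) = 46216
One's complement = ~46216 & 0xFFFF = 19319

19319


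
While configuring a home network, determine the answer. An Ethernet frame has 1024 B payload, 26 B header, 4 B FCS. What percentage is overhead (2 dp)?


Given: payload = 1024 B, header = 26 B, trailer = 4 B
Overhead bytes = header + trailer = 26 + 4 = 30
Total frame = payload + overhead = 1024 + 30 = 1054
Overhead % = 30 / 1054 * 100 = 2.8463% -> 2.85% (2 dp)

2.85


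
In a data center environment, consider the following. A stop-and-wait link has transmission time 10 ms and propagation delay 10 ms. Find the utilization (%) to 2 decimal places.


Given: Ttrans = 10 ms, Tprop = 10 ms
RTT = 2 * Tprop = 2 * 10 = 20 ms
U = Ttrans / (Ttrans + RTT)
U = 10 / (10 + 20)
U = 10 / 30 = 0.333333
U% = 33.33%

33.33


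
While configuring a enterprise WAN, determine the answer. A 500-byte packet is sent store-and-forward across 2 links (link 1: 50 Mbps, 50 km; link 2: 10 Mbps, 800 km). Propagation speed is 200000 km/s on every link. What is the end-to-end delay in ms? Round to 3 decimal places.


Packet = 500 bytes = 4000 bits. Store-and-forward: sum (t_trans + t_prop) per link.
Link 1: t_trans = 4000/(50*10^6) s = 0.0800 ms; t_prop = 50/200000 s = 0.2500 ms; subtotal = 0.3300 ms
Link 2: t_trans = 4000/(10*10^6) s = 0.4000 ms; t_prop = 800/200000 s = 4.0000 ms; subtotal = 4.4000 ms
End-to-end = 0.3300 + 4.4000 = 4.7300 ms -> 4.730 ms (3 dp)

4.730


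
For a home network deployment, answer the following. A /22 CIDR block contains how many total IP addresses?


Given: CIDR prefix /22
Host bits = 32 - 22 = 10
Total addresses = 2^10 = 1024

1024


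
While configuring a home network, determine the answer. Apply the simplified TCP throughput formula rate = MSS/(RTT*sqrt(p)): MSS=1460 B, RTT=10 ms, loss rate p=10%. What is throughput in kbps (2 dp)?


Given: MSS = 1460 bytes, RTT = 10 ms, loss = 10%
RTT in seconds = 10 / 1000 = 0.01
Loss rate = 10% = 0.1
sqrt(loss) = sqrt(0.1) = 0.316227766017
Throughput (bytes/s) = 1460 / (0.01 * 0.316227766017) = 461692.5384
Throughput (kbps) = 461692.5384 * 8 / 1000 = 3693.540307 -> 3693.54 kbps (2 dp)

3693.54


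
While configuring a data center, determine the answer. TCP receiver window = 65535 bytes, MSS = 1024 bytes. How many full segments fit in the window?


Given: RWND = 65535 bytes, MSS = 1024 bytes
Full segments = floor(RWND / MSS)
Full segments = floor(65535 / 1024)
Full segments = floor(63.999) = 63

63


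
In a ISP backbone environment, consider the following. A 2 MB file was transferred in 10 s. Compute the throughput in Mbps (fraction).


Given: file = 2 MB, time = 10 s
File in Mb = 2 * 8 = 16 Mb
Throughput = 16 / 10 Mbps
Throughput = 8/5 Mbps

8/5


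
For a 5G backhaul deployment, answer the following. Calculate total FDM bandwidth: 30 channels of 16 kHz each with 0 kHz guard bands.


Given: 30 channels, 16 kHz each, guard = 0 kHz
Channel bandwidth = 30 * 16 = 480 kHz
Guard bands = 29 gaps * 0 kHz = 0 kHz
Total = 480 + 0 = 480 kHz

480


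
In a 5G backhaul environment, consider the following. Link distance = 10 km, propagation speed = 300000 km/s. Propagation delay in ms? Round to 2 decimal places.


Given: distance = 10 km, speed = 300000 km/s
Delay = distance / speed = 10 / 300000 seconds
Delay in ms = 10 * 1000 / 300000
Delay = 0.0333 ms
Rounded to 2 dp = 0.03 ms

0.03


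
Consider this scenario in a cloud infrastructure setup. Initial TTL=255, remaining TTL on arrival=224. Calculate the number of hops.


Given: initial TTL = 255, received TTL = 224
Hops = initial TTL - received TTL
Hops = 255 - 224 = 31

31


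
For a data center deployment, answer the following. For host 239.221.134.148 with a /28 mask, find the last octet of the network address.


Given: IP = 239.221.134.148, prefix = /28
Subnet mask = 255.255.255.240
Last octet of IP: 148
Last octet of mask: 240
Network last octet = 148 AND 240 = 144

144


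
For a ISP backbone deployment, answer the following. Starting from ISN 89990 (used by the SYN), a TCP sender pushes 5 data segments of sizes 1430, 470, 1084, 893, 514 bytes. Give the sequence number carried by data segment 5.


The SYN occupies sequence number ISN = 89990, so the first data byte is ISN + 1 = 89991.
SEQ of data segment i = (ISN + 1) + sum of payload sizes of segments 1..i-1.
Segment 1: SEQ = 89991, payload = 1430 bytes
Segment 2: SEQ = 91421, payload = 470 bytes
Segment 3: SEQ = 91891, payload = 1084 bytes
Segment 4: SEQ = 92975, payload = 893 bytes
Segment 5: SEQ = 93868, payload = 514 bytes
SEQ of segment 5 = 89991 + 1430 + 470 + 1084 + 893 = 93868

93868


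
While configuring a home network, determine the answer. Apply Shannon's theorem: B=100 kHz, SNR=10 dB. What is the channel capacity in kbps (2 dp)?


Given: B = 100 kHz, SNR = 10 dB
SNR linear = 10^(10/10) = 10
1 + SNR = 11
log2(11) = 3.4594316186
C = 100 * 1000 * 3.4594316186 = 345943.1619 bps
C = 345.943162 kbps -> 345.94 kbps (2 dp)

345.94


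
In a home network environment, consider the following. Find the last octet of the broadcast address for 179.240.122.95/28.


Given: IP = 179.240.122.95, prefix = /28
Host bits = 32 - 28 = 4
Network last octet = 95 AND mask = 80
Host part size = 2^4 - 1 = 15
Broadcast last octet = 80 OR 15 = 95

95


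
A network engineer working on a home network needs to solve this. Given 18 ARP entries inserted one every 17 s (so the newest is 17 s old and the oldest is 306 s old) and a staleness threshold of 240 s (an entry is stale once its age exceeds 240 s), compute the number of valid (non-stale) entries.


Ages are k * 306/18 s for k = 1..18 (spacing = 17.0000 s).
Entry k is valid iff k * 306/18 <= 240 iff k <= 18 * 240 / 306 = 14.1176
n_valid = floor(14.1176) = 14
(n_stale = 18 - 14 = 4)

14


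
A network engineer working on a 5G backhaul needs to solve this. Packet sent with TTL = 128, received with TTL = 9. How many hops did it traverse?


Given: initial TTL = 128, received TTL = 9
Hops = initial TTL - received TTL
Hops = 128 - 9 = 119

119


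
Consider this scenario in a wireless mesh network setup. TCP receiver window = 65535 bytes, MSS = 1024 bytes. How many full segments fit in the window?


Given: RWND = 65535 bytes, MSS = 1024 bytes
Full segments = floor(RWND / MSS)
Full segments = floor(65535 / 1024)
Full segments = floor(63.999) = 63

63


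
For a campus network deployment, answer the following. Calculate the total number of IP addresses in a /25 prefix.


Given: CIDR prefix /25
Host bits = 32 - 25 = 7
Total addresses = 2^7 = 128

128


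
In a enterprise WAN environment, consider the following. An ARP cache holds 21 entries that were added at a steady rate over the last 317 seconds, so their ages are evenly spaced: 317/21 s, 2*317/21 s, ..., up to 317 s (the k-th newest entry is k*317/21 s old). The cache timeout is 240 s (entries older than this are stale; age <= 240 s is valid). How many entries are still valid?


Ages are k * 317/21 s for k = 1..21 (spacing = 15.0952 s).
Entry k is valid iff k * 317/21 <= 240 iff k <= 21 * 240 / 317 = 15.8991
n_valid = floor(15.8991) = 15
(n_stale = 21 - 15 = 6)

15


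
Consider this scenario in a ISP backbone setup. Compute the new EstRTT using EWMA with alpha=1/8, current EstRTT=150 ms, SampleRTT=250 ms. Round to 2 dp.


Given: EstRTT = 150 ms, SampleRTT = 250 ms, alpha = 1/8
New EstRTT = (1 - alpha) * EstRTT + alpha * SampleRTT
(7/8) * 150 = 131.25
(1/8) * 250 = 31.25
New EstRTT = 131.25 + 31.25 = 162.5 ms -> 162.50 ms (2 dp)

162.50


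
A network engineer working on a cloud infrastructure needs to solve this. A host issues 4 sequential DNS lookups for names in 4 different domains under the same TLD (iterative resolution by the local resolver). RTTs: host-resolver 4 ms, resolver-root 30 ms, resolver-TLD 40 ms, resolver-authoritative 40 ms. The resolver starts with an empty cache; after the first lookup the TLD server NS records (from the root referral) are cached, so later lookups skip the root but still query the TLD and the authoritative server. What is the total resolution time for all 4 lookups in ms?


Lookup 1 (cold cache): local + root + TLD + auth = 4 + 30 + 40 + 40 = 114 ms
Lookups 2..4 (TLD NS cached -> skip root; new domain -> still ask TLD and auth): local + TLD + auth = 4 + 40 + 40 = 84 ms each
Remaining 3 lookups: 3 * 84 = 252 ms
Total = 114 + 252 = 366 ms

366


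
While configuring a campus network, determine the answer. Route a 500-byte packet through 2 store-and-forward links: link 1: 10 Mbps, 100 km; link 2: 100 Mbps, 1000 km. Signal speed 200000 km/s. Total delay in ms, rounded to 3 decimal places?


Packet = 500 bytes = 4000 bits. Store-and-forward: sum (t_trans + t_prop) per link.
Link 1: t_trans = 4000/(10*10^6) s = 0.4000 ms; t_prop = 100/200000 s = 0.5000 ms; subtotal = 0.9000 ms
Link 2: t_trans = 4000/(100*10^6) s = 0.0400 ms; t_prop = 1000/200000 s = 5.0000 ms; subtotal = 5.0400 ms
End-to-end = 0.9000 + 5.0400 = 5.9400 ms -> 5.940 ms (3 dp)

5.940


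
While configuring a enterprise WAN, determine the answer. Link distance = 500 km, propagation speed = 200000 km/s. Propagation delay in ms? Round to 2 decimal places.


Given: distance = 500 km, speed = 200000 km/s
Delay = distance / speed = 500 / 200000 seconds
Delay in ms = 500 * 1000 / 200000
Delay = 2.5000 ms
Rounded to 2 dp = 2.50 ms

2.50


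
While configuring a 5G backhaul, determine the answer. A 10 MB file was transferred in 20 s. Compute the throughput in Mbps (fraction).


Given: file = 10 MB, time = 20 s
File in Mb = 10 * 8 = 80 Mb
Throughput = 80 / 20 Mbps
Throughput = 4 Mbps

4


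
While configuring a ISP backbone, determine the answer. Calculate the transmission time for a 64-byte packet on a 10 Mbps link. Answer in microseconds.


Given: packet = 64 bytes, bandwidth = 10 Mbps
Packet in bits = 64 * 8 = 512 bits
Bandwidth = 10 * 10^6 = 10000000 bps
Time = 512 / 10000000 seconds
Time in us = 512 * 10^6 / 10000000 = 51.2

51.2


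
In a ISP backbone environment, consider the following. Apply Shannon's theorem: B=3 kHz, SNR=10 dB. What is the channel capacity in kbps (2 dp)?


Given: B = 3 kHz, SNR = 10 dB
SNR linear = 10^(10/10) = 10
1 + SNR = 11
log2(11) = 3.4594316186
C = 3 * 1000 * 3.4594316186 = 10378.2949 bps
C = 10.378295 kbps -> 10.38 kbps (2 dp)

10.38


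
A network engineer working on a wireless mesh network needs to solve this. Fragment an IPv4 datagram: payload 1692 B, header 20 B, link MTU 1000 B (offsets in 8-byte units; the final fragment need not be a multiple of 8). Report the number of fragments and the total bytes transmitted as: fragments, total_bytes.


Max data per non-final fragment = floor((MTU - header)/8)*8 = floor((1000 - 20)/8)*8 = floor(980/8)*8 = 976 B
Final fragment needs no 8-byte alignment: it can carry up to MTU - header = 980 B
Non-final fragments needed = ceil((payload - 980) / 976) = ceil(712/976) = ceil(0.7295) = 1
Number of fragments = 1 + 1 = 2
Fragment sizes (data): 1 * 976 B + 716 B (last, 716 <= 980 OK)
Total bytes sent = payload + n_frags * header = 1692 + 2*20 = 1692 + 40 = 1732 B

2, 1732


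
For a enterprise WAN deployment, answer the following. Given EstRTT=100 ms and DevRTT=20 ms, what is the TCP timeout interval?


Given: EstRTT = 100 ms, DevRTT = 20 ms
Timeout = EstRTT + 4 * DevRTT
4 * DevRTT = 4 * 20 = 80
Timeout = 100 + 80 = 180 ms

180


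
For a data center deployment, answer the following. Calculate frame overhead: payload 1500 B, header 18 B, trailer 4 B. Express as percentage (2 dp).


Given: payload = 1500 B, header = 18 B, trailer = 4 B
Overhead bytes = header + trailer = 18 + 4 = 22
Total frame = payload + overhead = 1500 + 22 = 1522
Overhead % = 22 / 1522 * 100 = 1.4455% -> 1.45% (2 dp)

1.45


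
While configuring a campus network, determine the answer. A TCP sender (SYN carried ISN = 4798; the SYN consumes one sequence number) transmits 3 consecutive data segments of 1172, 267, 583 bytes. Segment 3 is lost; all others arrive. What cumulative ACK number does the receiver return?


SYN uses sequence number 4798; first data byte = ISN + 1 = 4799.
Segment 1: SEQ = 4799, len = 1172 B, covers [4799, 5970]
Segment 2: SEQ = 5971, len = 267 B, covers [5971, 6237]
Segment 3: SEQ = 6238, len = 583 B, covers [6238, 6820] [LOST]
In-order data received: bytes [4799, 6237] (segments 1..2).
Segment 3 missing -> gap begins at byte 6238.
Cumulative ACK = next expected in-order byte = 4799 + 1172 + 267 = 6238

6238


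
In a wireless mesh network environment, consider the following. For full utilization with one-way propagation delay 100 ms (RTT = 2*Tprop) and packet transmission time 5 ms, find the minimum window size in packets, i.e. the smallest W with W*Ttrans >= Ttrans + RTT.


Given: Ttrans = 5 ms, RTT = 200 ms (= 2 * Tprop, Tprop = 100 ms)
Time until first ACK returns = Ttrans + RTT = 5 + 200 = 205 ms
Need W * Ttrans >= Ttrans + RTT  ->  W >= (Ttrans + RTT) / Ttrans
(Ttrans + RTT) / Ttrans = 205 / 5 = 41
W_min = ceil(41) = 41

41


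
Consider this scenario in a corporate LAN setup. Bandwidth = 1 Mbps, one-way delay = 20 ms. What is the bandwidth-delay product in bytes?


Given: bandwidth = 1 Mbps, delay = 20 ms
BDP in bits = 1 * 10^6 * 20 / 1000
BDP in bits = 20000
BDP in bytes = 20000 / 8 = 2500

2500


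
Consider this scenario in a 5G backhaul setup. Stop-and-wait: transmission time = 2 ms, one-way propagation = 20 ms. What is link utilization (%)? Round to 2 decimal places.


Given: Ttrans = 2 ms, Tprop = 20 ms
RTT = 2 * Tprop = 2 * 20 = 40 ms
U = Ttrans / (Ttrans + RTT)
U = 2 / (2 + 40)
U = 2 / 42 = 0.047619
U% = 4.76%

4.76


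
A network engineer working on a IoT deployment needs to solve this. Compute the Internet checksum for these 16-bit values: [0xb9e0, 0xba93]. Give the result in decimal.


Given words: [0xb9e0, 0xba93]
Step 1: Sum all words
Raw sum = 47584 + 47763 = 95347
Step 2: Fold carry: (29811 + 1) = 29812
One's complement = ~29812 & 0xFFFF = 35723

35723


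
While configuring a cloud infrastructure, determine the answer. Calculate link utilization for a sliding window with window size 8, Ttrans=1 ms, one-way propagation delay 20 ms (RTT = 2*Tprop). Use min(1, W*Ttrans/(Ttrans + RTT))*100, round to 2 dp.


Given: W = 8, Ttrans = 1 ms, RTT = 40 ms (= 2 * Tprop, Tprop = 20 ms)
Cycle time = Ttrans + RTT = 1 + 40 = 41 ms (first packet sent until its ACK returns)
W * Ttrans = 8 * 1 = 8 ms of sending per cycle
W * Ttrans / (Ttrans + RTT) = 8 / 41 = 0.195122
U = min(1, 0.195122) = 0.195122
U% = 19.51%

19.51


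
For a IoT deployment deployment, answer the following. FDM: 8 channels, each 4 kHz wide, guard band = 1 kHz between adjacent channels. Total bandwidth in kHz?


Given: 8 channels, 4 kHz each, guard = 1 kHz
Channel bandwidth = 8 * 4 = 32 kHz
Guard bands = 7 gaps * 1 kHz = 7 kHz
Total = 32 + 7 = 39 kHz

39


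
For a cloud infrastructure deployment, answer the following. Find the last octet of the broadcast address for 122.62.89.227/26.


Given: IP = 122.62.89.227, prefix = /26
Host bits = 32 - 26 = 6
Network last octet = 227 AND mask = 192
Host part size = 2^6 - 1 = 63
Broadcast last octet = 192 OR 63 = 255

255


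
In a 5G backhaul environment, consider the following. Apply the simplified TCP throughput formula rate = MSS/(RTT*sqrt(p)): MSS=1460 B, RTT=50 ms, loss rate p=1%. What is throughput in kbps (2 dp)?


Given: MSS = 1460 bytes, RTT = 50 ms, loss = 1%
RTT in seconds = 50 / 1000 = 0.05
Loss rate = 1% = 0.01
sqrt(loss) = sqrt(0.01) = 0.1
Throughput (bytes/s) = 1460 / (0.05 * 0.1) = 292000.0000
Throughput (kbps) = 292000.0000 * 8 / 1000 = 2336.000000 -> 2336.00 kbps (2 dp)

2336.00


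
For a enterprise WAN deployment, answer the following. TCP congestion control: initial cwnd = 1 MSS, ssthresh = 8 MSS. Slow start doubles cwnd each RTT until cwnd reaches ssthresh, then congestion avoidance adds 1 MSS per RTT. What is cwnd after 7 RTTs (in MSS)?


RTT 0: cwnd = 1 MSS (initial)
RTT 1: cwnd = 2 MSS (slow start, doubled)
RTT 2: cwnd = 4 MSS (slow start, doubled)
RTT 3: cwnd = 8 MSS (slow start, doubled)
RTT 4: cwnd = 9 MSS (congestion avoidance, +1)
RTT 5: cwnd = 10 MSS (congestion avoidance, +1)
RTT 6: cwnd = 11 MSS (congestion avoidance, +1)
RTT 7: cwnd = 12 MSS (congestion avoidance, +1)

12


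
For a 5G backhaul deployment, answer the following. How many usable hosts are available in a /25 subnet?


Given: subnet mask /25
Host bits = 32 - 25 = 7
Total addresses = 2^7 = 128
Usable hosts = 128 - 2 (network + broadcast) = 126

126


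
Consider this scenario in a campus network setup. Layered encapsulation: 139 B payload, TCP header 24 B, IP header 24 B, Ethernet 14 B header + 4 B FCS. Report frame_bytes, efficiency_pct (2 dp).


TCP segment = 139 + 24 = 163 B
IP packet = 163 + 24 = 187 B
Ethernet frame = 187 + 14 + 4 = 205 B
Efficiency = app / frame = 139 / 205 = 0.678049 = 67.8049% -> 67.80% (2 dp)

205, 67.80


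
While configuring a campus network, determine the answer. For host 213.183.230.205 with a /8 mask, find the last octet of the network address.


Given: IP = 213.183.230.205, prefix = /8
Subnet mask = 255.0.0.0
Last octet of IP: 205
Last octet of mask: 0
Network last octet = 205 AND 0 = 0

0


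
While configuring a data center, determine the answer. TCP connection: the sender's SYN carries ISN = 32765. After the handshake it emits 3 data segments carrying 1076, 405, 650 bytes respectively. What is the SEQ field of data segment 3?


The SYN occupies sequence number ISN = 32765, so the first data byte is ISN + 1 = 32766.
SEQ of data segment i = (ISN + 1) + sum of payload sizes of segments 1..i-1.
Segment 1: SEQ = 32766, payload = 1076 bytes
Segment 2: SEQ = 33842, payload = 405 bytes
Segment 3: SEQ = 34247, payload = 650 bytes
SEQ of segment 3 = 32766 + 1076 + 405 = 34247

34247


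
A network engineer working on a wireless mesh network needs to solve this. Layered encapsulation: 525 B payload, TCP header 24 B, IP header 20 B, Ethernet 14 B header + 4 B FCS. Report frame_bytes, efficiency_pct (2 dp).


TCP segment = 525 + 24 = 549 B
IP packet = 549 + 20 = 569 B
Ethernet frame = 569 + 14 + 4 = 587 B
Efficiency = app / frame = 525 / 587 = 0.894378 = 89.4378% -> 89.44% (2 dp)

587, 89.44


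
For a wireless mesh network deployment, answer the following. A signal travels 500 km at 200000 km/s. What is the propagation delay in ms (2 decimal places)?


Given: distance = 500 km, speed = 200000 km/s
Delay = distance / speed = 500 / 200000 seconds
Delay in ms = 500 * 1000 / 200000
Delay = 2.5000 ms
Rounded to 2 dp = 2.50 ms

2.50


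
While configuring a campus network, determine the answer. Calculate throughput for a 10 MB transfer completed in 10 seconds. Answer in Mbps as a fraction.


Given: file = 10 MB, time = 10 s
File in Mb = 10 * 8 = 80 Mb
Throughput = 80 / 10 Mbps
Throughput = 8 Mbps

8


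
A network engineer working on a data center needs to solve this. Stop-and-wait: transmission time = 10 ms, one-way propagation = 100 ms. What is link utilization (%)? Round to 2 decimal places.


Given: Ttrans = 10 ms, Tprop = 100 ms
RTT = 2 * Tprop = 2 * 100 = 200 ms
U = Ttrans / (Ttrans + RTT)
U = 10 / (10 + 200)
U = 10 / 210 = 0.047619
U% = 4.76%

4.76


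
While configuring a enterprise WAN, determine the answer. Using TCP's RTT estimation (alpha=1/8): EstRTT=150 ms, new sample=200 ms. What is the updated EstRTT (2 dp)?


Given: EstRTT = 150 ms, SampleRTT = 200 ms, alpha = 1/8
New EstRTT = (1 - alpha) * EstRTT + alpha * SampleRTT
(7/8) * 150 = 131.25
(1/8) * 200 = 25
New EstRTT = 131.25 + 25 = 156.25 ms -> 156.25 ms (2 dp)

156.25


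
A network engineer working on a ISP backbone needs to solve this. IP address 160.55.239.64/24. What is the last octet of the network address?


Given: IP = 160.55.239.64, prefix = /24
Subnet mask = 255.255.255.0
Last octet of IP: 64
Last octet of mask: 0
Network last octet = 64 AND 0 = 0

0


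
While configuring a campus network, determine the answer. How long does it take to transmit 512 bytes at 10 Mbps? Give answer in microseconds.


Given: packet = 512 bytes, bandwidth = 10 Mbps
Packet in bits = 512 * 8 = 4096 bits
Bandwidth = 10 * 10^6 = 10000000 bps
Time = 4096 / 10000000 seconds
Time in us = 4096 * 10^6 / 10000000 = 409.6

409.6


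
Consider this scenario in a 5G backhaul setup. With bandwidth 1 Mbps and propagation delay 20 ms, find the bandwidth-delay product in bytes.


Given: bandwidth = 1 Mbps, delay = 20 ms
BDP in bits = 1 * 10^6 * 20 / 1000
BDP in bits = 20000
BDP in bytes = 20000 / 8 = 2500

2500


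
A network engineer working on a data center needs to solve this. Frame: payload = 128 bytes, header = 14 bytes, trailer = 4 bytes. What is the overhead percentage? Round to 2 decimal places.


Given: payload = 128 B, header = 14 B, trailer = 4 B
Overhead bytes = header + trailer = 14 + 4 = 18
Total frame = payload + overhead = 128 + 18 = 146
Overhead % = 18 / 146 * 100 = 12.3288% -> 12.33% (2 dp)

12.33


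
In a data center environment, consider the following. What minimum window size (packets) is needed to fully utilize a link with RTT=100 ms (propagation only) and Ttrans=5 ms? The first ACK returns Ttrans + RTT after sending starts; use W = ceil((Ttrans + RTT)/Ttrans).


Given: Ttrans = 5 ms, RTT = 100 ms (= 2 * Tprop, Tprop = 50 ms)
Time until first ACK returns = Ttrans + RTT = 5 + 100 = 105 ms
Need W * Ttrans >= Ttrans + RTT  ->  W >= (Ttrans + RTT) / Ttrans
(Ttrans + RTT) / Ttrans = 105 / 5 = 21
W_min = ceil(21) = 21

21


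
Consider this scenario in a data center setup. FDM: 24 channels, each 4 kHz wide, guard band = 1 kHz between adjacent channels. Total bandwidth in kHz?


Given: 24 channels, 4 kHz each, guard = 1 kHz
Channel bandwidth = 24 * 4 = 96 kHz
Guard bands = 23 gaps * 1 kHz = 23 kHz
Total = 96 + 23 = 119 kHz

119


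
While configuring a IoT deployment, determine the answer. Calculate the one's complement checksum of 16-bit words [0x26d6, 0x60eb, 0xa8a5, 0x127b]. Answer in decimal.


Given words: [0x26d6, 0x60eb, 0xa8a5, 0x127b]
Step 1: Sum all words
Raw sum = 9942 + 24811 + 43173 + 4731 = 82657
Step 2: Fold carry: (17121 + 1) = 17122
One's complement = ~17122 & 0xFFFF = 48413

48413


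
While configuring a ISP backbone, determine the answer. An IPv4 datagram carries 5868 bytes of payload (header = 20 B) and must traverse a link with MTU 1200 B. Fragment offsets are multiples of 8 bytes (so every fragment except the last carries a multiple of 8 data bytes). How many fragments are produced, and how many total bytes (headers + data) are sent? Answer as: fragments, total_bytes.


Max data per non-final fragment = floor((MTU - header)/8)*8 = floor((1200 - 20)/8)*8 = floor(1180/8)*8 = 1176 B
Final fragment needs no 8-byte alignment: it can carry up to MTU - header = 1180 B
Non-final fragments needed = ceil((payload - 1180) / 1176) = ceil(4688/1176) = ceil(3.9864) = 4
Number of fragments = 4 + 1 = 5
Fragment sizes (data): 4 * 1176 B + 1164 B (last, 1164 <= 1180 OK)
Total bytes sent = payload + n_frags * header = 5868 + 5*20 = 5868 + 100 = 5968 B

5, 5968


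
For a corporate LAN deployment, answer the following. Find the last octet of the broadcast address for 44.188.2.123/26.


Given: IP = 44.188.2.123, prefix = /26
Host bits = 32 - 26 = 6
Network last octet = 123 AND mask = 64
Host part size = 2^6 - 1 = 63
Broadcast last octet = 64 OR 63 = 127

127


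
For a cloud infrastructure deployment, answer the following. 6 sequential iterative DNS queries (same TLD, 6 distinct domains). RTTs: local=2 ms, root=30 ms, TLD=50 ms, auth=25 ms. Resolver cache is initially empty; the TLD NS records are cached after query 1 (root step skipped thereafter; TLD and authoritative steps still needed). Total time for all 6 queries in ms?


Lookup 1 (cold cache): local + root + TLD + auth = 2 + 30 + 50 + 25 = 107 ms
Lookups 2..6 (TLD NS cached -> skip root; new domain -> still ask TLD and auth): local + TLD + auth = 2 + 50 + 25 = 77 ms each
Remaining 5 lookups: 5 * 77 = 385 ms
Total = 107 + 385 = 492 ms

492


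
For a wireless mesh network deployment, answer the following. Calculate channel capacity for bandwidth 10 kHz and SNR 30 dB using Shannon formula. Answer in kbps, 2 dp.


Given: B = 10 kHz, SNR = 30 dB
SNR linear = 10^(30/10) = 1000
1 + SNR = 1001
log2(1001) = 9.9672262588
C = 10 * 1000 * 9.9672262588 = 99672.2626 bps
C = 99.672263 kbps -> 99.67 kbps (2 dp)

99.67


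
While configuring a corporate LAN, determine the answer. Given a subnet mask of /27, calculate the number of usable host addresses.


Given: subnet mask /27
Host bits = 32 - 27 = 5
Total addresses = 2^5 = 32
Usable hosts = 32 - 2 (network + broadcast) = 30

30


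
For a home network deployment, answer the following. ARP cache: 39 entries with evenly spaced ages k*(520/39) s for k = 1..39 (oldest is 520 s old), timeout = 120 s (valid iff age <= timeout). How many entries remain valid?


Ages are k * 520/39 s for k = 1..39 (spacing = 13.3333 s).
Entry k is valid iff k * 520/39 <= 120 iff k <= 39 * 120 / 520 = 9.0000
n_valid = floor(9.0000) = 9
(n_stale = 39 - 9 = 30)

9


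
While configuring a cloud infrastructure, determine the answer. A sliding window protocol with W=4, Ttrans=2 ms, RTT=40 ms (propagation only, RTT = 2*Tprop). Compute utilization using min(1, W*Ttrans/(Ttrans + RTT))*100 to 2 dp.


Given: W = 4, Ttrans = 2 ms, RTT = 40 ms (= 2 * Tprop, Tprop = 20 ms)
Cycle time = Ttrans + RTT = 2 + 40 = 42 ms (first packet sent until its ACK returns)
W * Ttrans = 4 * 2 = 8 ms of sending per cycle
W * Ttrans / (Ttrans + RTT) = 8 / 42 = 0.190476
U = min(1, 0.190476) = 0.190476
U% = 19.05%

19.05


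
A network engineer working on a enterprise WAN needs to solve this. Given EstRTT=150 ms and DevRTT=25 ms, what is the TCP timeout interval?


Given: EstRTT = 150 ms, DevRTT = 25 ms
Timeout = EstRTT + 4 * DevRTT
4 * DevRTT = 4 * 25 = 100
Timeout = 150 + 100 = 250 ms

250


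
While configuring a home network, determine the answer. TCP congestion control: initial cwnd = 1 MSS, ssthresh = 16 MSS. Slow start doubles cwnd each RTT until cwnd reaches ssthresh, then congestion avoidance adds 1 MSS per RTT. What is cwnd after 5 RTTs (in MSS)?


RTT 0: cwnd = 1 MSS (initial)
RTT 1: cwnd = 2 MSS (slow start, doubled)
RTT 2: cwnd = 4 MSS (slow start, doubled)
RTT 3: cwnd = 8 MSS (slow start, doubled)
RTT 4: cwnd = 16 MSS (slow start, doubled)
RTT 5: cwnd = 17 MSS (congestion avoidance, +1)

17


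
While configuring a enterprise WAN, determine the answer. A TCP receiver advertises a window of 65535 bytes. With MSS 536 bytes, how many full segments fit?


Given: RWND = 65535 bytes, MSS = 536 bytes
Full segments = floor(RWND / MSS)
Full segments = floor(65535 / 536)
Full segments = floor(122.2668) = 122

122


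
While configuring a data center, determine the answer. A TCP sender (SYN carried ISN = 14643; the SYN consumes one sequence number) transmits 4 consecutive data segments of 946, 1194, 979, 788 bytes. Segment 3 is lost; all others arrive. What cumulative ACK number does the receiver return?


SYN uses sequence number 14643; first data byte = ISN + 1 = 14644.
Segment 1: SEQ = 14644, len = 946 B, covers [14644, 15589]
Segment 2: SEQ = 15590, len = 1194 B, covers [15590, 16783]
Segment 3: SEQ = 16784, len = 979 B, covers [16784, 17762] [LOST]
Segment 4: SEQ = 17763, len = 788 B, covers [17763, 18550]
In-order data received: bytes [14644, 16783] (segments 1..2).
Segment 3 missing -> gap begins at byte 16784; later segments buffered out of order.
Cumulative ACK = next expected in-order byte = 14644 + 946 + 1194 = 16784

16784


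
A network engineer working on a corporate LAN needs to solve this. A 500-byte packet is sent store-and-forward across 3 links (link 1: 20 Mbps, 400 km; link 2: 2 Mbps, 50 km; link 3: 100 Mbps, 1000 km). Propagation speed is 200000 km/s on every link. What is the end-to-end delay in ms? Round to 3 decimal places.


Packet = 500 bytes = 4000 bits. Store-and-forward: sum (t_trans + t_prop) per link.
Link 1: t_trans = 4000/(20*10^6) s = 0.2000 ms; t_prop = 400/200000 s = 2.0000 ms; subtotal = 2.2000 ms
Link 2: t_trans = 4000/(2*10^6) s = 2.0000 ms; t_prop = 50/200000 s = 0.2500 ms; subtotal = 2.2500 ms
Link 3: t_trans = 4000/(100*10^6) s = 0.0400 ms; t_prop = 1000/200000 s = 5.0000 ms; subtotal = 5.0400 ms
End-to-end = 2.2000 + 2.2500 + 5.0400 = 9.4900 ms -> 9.490 ms (3 dp)

9.490


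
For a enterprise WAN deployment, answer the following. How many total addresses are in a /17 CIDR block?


Given: CIDR prefix /17
Host bits = 32 - 17 = 15
Total addresses = 2^15 = 32768

32768


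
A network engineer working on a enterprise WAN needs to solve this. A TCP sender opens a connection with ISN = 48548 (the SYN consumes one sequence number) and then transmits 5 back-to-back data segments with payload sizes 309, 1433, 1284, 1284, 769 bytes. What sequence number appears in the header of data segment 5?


The SYN occupies sequence number ISN = 48548, so the first data byte is ISN + 1 = 48549.
SEQ of data segment i = (ISN + 1) + sum of payload sizes of segments 1..i-1.
Segment 1: SEQ = 48549, payload = 309 bytes
Segment 2: SEQ = 48858, payload = 1433 bytes
Segment 3: SEQ = 50291, payload = 1284 bytes
Segment 4: SEQ = 51575, payload = 1284 bytes
Segment 5: SEQ = 52859, payload = 769 bytes
SEQ of segment 5 = 48549 + 309 + 1433 + 1284 + 1284 = 52859

52859


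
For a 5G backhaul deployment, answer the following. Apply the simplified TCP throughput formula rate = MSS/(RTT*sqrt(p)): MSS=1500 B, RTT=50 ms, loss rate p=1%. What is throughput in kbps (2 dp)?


Given: MSS = 1500 bytes, RTT = 50 ms, loss = 1%
RTT in seconds = 50 / 1000 = 0.05
Loss rate = 1% = 0.01
sqrt(loss) = sqrt(0.01) = 0.1
Throughput (bytes/s) = 1500 / (0.05 * 0.1) = 300000.0000
Throughput (kbps) = 300000.0000 * 8 / 1000 = 2400.000000 -> 2400.00 kbps (2 dp)

2400.00


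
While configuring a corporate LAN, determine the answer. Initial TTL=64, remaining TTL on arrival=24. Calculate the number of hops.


Given: initial TTL = 64, received TTL = 24
Hops = initial TTL - received TTL
Hops = 64 - 24 = 40

40


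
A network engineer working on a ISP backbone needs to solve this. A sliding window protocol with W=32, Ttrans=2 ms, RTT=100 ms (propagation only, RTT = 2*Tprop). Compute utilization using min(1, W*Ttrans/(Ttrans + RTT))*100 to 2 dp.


Given: W = 32, Ttrans = 2 ms, RTT = 100 ms (= 2 * Tprop, Tprop = 50 ms)
Cycle time = Ttrans + RTT = 2 + 100 = 102 ms (first packet sent until its ACK returns)
W * Ttrans = 32 * 2 = 64 ms of sending per cycle
W * Ttrans / (Ttrans + RTT) = 64 / 102 = 0.627451
U = min(1, 0.627451) = 0.627451
U% = 62.75%

62.75


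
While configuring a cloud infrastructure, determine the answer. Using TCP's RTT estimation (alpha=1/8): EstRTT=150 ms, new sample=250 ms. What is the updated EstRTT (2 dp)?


Given: EstRTT = 150 ms, SampleRTT = 250 ms, alpha = 1/8
New EstRTT = (1 - alpha) * EstRTT + alpha * SampleRTT
(7/8) * 150 = 131.25
(1/8) * 250 = 31.25
New EstRTT = 131.25 + 31.25 = 162.5 ms -> 162.50 ms (2 dp)

162.50


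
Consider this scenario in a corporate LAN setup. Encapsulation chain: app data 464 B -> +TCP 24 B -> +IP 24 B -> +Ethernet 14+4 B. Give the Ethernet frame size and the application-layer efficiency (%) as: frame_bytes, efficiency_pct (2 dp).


TCP segment = 464 + 24 = 488 B
IP packet = 488 + 24 = 512 B
Ethernet frame = 512 + 14 + 4 = 530 B
Efficiency = app / frame = 464 / 530 = 0.875472 = 87.5472% -> 87.55% (2 dp)

530, 87.55


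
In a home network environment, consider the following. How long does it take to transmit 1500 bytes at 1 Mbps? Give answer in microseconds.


Given: packet = 1500 bytes, bandwidth = 1 Mbps
Packet in bits = 1500 * 8 = 12000 bits
Bandwidth = 1 * 10^6 = 1000000 bps
Time = 12000 / 1000000 seconds
Time in us = 12000 * 10^6 / 1000000 = 12000

12000


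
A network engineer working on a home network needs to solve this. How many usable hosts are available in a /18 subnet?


Given: subnet mask /18
Host bits = 32 - 18 = 14
Total addresses = 2^14 = 16384
Usable hosts = 16384 - 2 (network + broadcast) = 16382

16382


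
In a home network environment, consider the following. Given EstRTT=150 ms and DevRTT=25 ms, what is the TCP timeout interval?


Given: EstRTT = 150 ms, DevRTT = 25 ms
Timeout = EstRTT + 4 * DevRTT
4 * DevRTT = 4 * 25 = 100
Timeout = 150 + 100 = 250 ms

250


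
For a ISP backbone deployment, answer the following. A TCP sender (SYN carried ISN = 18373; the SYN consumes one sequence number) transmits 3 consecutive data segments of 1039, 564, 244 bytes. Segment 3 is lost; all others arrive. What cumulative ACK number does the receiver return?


SYN uses sequence number 18373; first data byte = ISN + 1 = 18374.
Segment 1: SEQ = 18374, len = 1039 B, covers [18374, 19412]
Segment 2: SEQ = 19413, len = 564 B, covers [19413, 19976]
Segment 3: SEQ = 19977, len = 244 B, covers [19977, 20220] [LOST]
In-order data received: bytes [18374, 19976] (segments 1..2).
Segment 3 missing -> gap begins at byte 19977.
Cumulative ACK = next expected in-order byte = 18374 + 1039 + 564 = 19977

19977


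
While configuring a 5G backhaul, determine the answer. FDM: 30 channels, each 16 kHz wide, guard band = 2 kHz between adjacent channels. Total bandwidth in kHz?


Given: 30 channels, 16 kHz each, guard = 2 kHz
Channel bandwidth = 30 * 16 = 480 kHz
Guard bands = 29 gaps * 2 kHz = 58 kHz
Total = 480 + 58 = 538 kHz

538


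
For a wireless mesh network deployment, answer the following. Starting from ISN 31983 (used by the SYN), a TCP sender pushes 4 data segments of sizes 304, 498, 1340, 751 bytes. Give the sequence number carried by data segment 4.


The SYN occupies sequence number ISN = 31983, so the first data byte is ISN + 1 = 31984.
SEQ of data segment i = (ISN + 1) + sum of payload sizes of segments 1..i-1.
Segment 1: SEQ = 31984, payload = 304 bytes
Segment 2: SEQ = 32288, payload = 498 bytes
Segment 3: SEQ = 32786, payload = 1340 bytes
Segment 4: SEQ = 34126, payload = 751 bytes
SEQ of segment 4 = 31984 + 304 + 498 + 1340 = 34126

34126
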